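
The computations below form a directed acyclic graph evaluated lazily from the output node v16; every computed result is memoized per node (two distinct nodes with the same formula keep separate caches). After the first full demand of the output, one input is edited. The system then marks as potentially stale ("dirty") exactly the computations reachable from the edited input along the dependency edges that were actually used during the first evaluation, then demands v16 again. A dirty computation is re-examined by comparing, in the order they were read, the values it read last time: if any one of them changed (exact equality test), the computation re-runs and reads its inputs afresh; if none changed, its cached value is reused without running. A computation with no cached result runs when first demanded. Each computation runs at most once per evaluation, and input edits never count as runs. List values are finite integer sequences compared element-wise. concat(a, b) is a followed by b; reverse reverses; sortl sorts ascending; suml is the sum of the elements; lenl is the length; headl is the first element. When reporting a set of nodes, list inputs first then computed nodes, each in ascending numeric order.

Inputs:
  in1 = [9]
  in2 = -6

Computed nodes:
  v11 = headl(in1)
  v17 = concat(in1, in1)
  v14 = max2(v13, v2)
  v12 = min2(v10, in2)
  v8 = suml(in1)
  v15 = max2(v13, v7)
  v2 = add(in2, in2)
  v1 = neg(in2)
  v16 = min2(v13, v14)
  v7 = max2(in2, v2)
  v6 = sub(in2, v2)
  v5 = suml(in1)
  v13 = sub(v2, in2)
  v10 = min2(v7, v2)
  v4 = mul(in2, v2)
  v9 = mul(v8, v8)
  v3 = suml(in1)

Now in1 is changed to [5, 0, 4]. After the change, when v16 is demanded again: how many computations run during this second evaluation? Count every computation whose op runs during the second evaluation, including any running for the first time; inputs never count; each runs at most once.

First demand of the output computes:
  v2 = add(-6, -6) = -12
  v13 = sub(-12, -6) = -6
  v14 = max2(-6, -12) = -6
  v16 = min2(-6, -6) = -6

After the edit, cleaning proceeds:
  in1 only reaches undemanded nodes; the second demand re-runs nothing.

Note the shortcut — in1 feeds only undemanded nodes, so no recomputation happens.

0 computations run: none.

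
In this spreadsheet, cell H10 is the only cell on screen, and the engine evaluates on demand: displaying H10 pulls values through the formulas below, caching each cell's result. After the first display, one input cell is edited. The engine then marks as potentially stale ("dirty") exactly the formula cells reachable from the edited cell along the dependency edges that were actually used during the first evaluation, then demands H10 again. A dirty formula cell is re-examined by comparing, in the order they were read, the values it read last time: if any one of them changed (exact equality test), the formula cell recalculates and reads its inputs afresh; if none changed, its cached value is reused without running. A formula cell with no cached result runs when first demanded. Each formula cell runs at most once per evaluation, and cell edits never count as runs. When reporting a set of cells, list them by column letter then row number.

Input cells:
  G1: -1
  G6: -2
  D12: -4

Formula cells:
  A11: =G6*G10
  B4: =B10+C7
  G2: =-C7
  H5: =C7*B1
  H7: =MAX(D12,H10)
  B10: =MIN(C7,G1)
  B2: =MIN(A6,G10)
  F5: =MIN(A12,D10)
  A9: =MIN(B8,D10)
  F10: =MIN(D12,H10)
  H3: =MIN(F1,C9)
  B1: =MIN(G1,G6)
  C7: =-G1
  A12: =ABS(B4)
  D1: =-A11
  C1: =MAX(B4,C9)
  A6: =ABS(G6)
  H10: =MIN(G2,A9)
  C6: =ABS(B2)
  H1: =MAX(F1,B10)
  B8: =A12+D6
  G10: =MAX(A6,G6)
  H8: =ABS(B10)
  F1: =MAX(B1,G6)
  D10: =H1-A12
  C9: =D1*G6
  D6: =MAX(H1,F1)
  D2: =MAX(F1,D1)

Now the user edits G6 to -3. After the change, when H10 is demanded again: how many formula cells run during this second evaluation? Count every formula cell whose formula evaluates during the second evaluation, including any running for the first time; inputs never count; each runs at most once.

Run set: B1, D6, F1, H1 (4 run).
The important point: at B8 every value read last time is unchanged, so the dirty flag clears without a run.

Initial pass — values computed on the first demand:
  B1 = MIN(-1, -2) = -2
  C7 = -(-1) = 1
  B10 = MIN(1, -1) = -1
  B4 = -1 + 1 = 0
  A12 = ABS(0) = 0
  F1 = MAX(-2, -2) = -2
  G2 = -(1) = -1
  H1 = MAX(-2, -1) = -1
  D6 = MAX(-1, -2) = -1
  B8 = 0 + -1 = -1
  D10 = -1 - 0 = -1
  A9 = MIN(-1, -1) = -1
  H10 = MIN(-1, -1) = -1

Second demand — change propagation:
  B1: re-runs because G6 -2->-3; new result -3.
  F1: re-runs because B1 -2->-3; G6 -2->-3; new result -3.
  H1: re-runs because F1 -2->-3; new result -1 (unchanged).
  D6: re-runs because F1 -2->-3; new result -1 (unchanged).
  B8: re-examined; everything it read last time is the same (A12 unchanged, D6 unchanged) — cache -1 kept, no run.
  D10: re-examined; everything it read last time is the same (H1 unchanged, A12 unchanged) — cache -1 kept, no run.
  A9: re-examined; everything it read last time is the same (B8 unchanged, D10 unchanged) — cache -1 kept, no run.
  H10: re-examined; everything it read last time is the same (G2 unchanged, A9 unchanged) — cache -1 kept, no run.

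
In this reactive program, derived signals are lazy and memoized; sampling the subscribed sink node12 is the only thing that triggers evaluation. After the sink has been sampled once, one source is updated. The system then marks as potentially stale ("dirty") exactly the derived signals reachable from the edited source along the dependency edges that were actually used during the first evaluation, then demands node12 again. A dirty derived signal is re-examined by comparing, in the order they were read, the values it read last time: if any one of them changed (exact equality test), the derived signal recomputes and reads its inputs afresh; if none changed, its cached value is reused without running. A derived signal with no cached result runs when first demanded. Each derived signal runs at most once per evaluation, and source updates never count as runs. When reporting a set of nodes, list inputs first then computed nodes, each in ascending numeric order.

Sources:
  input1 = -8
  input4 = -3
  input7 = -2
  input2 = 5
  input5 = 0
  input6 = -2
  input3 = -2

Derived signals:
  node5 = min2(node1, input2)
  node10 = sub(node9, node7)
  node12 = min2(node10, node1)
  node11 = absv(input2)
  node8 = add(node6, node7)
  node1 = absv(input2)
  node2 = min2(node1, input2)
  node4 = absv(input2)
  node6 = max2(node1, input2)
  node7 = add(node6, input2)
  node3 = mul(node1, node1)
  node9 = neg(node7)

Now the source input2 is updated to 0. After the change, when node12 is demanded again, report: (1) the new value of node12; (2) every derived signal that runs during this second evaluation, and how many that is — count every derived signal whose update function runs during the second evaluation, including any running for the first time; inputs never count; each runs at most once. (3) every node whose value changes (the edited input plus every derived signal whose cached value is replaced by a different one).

Demanding node12 again yields 0.
6 derived signals run: node1, node6, node7, node9, node10, node12.
The nodes whose values change: input2, node1, node6, node7, node9, node10, node12.

First demand of the output computes:
  node1 = absv(5) = 5
  node6 = max2(5, 5) = 5
  node7 = add(5, 5) = 10
  node9 = neg(10) = -10
  node10 = sub(-10, 10) = -20
  node12 = min2(-20, 5) = -20

After the edit, cleaning proceeds:
  node1: a read changed (input2 5->0) — executes, giving 0.
  node6: a read changed (node1 5->0; input2 5->0) — executes, giving 0.
  node7: a read changed (node6 5->0; input2 5->0) — executes, giving 0.
  node9: a read changed (node7 10->0) — executes, giving 0.
  node10: a read changed (node9 -10->0; node7 10->0) — executes, giving 0.
  node12: a read changed (node10 -20->0; node1 5->0) — executes, giving 0.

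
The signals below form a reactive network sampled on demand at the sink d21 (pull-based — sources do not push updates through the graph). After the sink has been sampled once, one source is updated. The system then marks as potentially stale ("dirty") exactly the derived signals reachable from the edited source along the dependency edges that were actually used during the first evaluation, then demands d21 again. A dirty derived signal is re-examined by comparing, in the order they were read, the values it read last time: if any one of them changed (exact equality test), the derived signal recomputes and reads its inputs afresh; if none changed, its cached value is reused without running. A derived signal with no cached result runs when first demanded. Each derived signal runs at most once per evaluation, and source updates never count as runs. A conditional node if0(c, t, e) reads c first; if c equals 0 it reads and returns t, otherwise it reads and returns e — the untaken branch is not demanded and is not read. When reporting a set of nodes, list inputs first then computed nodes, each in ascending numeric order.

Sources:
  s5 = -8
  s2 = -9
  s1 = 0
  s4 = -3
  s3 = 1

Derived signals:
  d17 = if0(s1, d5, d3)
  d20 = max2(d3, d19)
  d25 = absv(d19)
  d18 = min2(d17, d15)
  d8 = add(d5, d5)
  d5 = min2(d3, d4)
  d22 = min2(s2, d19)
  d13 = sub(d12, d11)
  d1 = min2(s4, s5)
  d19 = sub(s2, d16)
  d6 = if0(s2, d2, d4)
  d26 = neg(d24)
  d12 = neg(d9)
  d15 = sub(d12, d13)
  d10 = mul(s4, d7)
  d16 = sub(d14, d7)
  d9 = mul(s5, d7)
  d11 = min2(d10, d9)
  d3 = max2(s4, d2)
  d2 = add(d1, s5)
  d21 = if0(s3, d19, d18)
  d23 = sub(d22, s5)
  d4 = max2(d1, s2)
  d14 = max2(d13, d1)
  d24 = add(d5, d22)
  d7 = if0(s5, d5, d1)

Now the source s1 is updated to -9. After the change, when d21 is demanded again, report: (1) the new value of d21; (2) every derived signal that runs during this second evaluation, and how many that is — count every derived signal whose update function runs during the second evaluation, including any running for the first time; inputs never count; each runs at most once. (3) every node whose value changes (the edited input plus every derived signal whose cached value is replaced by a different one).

d21 now evaluates to -3.
Run set: d17, d18, d21 (3 run).
Changed values: s1, d17, d18, d21.

Initial pass — values computed on the first demand:
  d1 = min2(-3, -8) = -8
  d2 = add(-8, -8) = -16
  d3 = max2(-3, -16) = -3
  d4 = max2(-8, -9) = -8
  d5 = min2(-3, -8) = -8
  d7 = if0(s5=-8 -> else branch d1) = -8
  d9 = mul(-8, -8) = 64
  d10 = mul(-3, -8) = 24
  d11 = min2(24, 64) = 24
  d12 = neg(64) = -64
  d13 = sub(-64, 24) = -88
  d15 = sub(-64, -88) = 24
  d17 = if0(s1=0 -> then branch d5) = -8
  d18 = min2(-8, 24) = -8
  d21 = if0(s3=1 -> else branch d18) = -8

Second demand — change propagation:
  d17: re-runs because s1 0->-9; new result -3.
  d18: re-runs because d17 -8->-3; new result -3.
  d21: re-runs because d18 -8->-3; new result -3.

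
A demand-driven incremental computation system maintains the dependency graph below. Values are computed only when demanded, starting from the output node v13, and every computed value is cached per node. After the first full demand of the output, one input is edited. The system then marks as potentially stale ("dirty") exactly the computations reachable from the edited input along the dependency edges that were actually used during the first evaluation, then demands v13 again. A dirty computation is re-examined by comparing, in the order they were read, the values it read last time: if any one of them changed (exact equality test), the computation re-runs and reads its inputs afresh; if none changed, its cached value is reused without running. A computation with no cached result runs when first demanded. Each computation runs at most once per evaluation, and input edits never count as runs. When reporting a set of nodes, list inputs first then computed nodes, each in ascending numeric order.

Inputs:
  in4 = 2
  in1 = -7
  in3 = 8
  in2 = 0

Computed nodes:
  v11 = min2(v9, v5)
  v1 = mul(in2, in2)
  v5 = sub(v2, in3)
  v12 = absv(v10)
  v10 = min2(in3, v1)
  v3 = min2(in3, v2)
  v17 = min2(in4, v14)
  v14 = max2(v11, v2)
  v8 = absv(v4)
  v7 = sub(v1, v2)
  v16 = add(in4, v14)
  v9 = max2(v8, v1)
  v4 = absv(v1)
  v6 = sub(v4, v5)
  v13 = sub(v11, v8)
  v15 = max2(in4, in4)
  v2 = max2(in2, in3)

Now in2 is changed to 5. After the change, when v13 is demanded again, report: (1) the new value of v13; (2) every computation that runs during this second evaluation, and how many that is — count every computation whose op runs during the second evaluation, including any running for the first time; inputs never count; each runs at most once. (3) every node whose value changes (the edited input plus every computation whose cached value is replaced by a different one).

First evaluation (everything demanded from the output):
  v1 = mul(0, 0) = 0
  v2 = max2(0, 8) = 8
  v4 = absv(0) = 0
  v5 = sub(8, 8) = 0
  v8 = absv(0) = 0
  v9 = max2(0, 0) = 0
  v11 = min2(0, 0) = 0
  v13 = sub(0, 0) = 0

Propagation after the edit:
  v1: runs — in2 0->5; in2 0->5; result 25.
  v2: runs — in2 0->5; result 8 (same value as before).
  v4: runs — v1 0->25; result 25.
  v5: checked — values it read are unchanged (v2 unchanged, in3 unchanged); reused cached 0 without running.
  v8: runs — v4 0->25; result 25.
  v9: runs — v8 0->25; v1 0->25; result 25.
  v11: runs — v9 0->25; result 0 (same value as before).
  v13: runs — v8 0->25; result -25.

Key observation: the cutoff stops propagation at v5 — its inputs' values are unchanged, so it reuses its cache.

New value of v13: -25.
Computations that run: v1, v2, v4, v8, v9, v11, v13 — 7 in total.
Values that change: in2, v1, v4, v8, v9, v13.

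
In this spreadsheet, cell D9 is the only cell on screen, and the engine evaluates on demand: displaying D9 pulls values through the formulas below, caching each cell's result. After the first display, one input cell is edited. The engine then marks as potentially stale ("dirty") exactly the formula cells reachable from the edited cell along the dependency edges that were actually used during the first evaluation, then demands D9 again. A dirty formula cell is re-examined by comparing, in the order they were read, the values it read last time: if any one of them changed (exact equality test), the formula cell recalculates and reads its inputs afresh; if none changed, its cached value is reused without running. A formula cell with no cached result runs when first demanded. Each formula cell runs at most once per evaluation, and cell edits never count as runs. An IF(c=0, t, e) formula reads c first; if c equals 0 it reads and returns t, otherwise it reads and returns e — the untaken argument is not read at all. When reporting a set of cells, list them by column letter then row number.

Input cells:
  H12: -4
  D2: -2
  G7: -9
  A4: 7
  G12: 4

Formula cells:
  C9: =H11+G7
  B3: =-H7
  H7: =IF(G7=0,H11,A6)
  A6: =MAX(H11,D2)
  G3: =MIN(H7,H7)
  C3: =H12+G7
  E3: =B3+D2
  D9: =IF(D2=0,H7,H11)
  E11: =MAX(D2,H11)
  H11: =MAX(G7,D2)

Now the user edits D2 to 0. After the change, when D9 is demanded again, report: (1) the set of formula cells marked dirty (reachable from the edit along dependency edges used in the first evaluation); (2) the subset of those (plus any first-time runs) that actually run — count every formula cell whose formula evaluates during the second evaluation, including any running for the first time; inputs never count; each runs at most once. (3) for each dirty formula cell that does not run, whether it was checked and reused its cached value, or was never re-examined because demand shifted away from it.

Dirty set: D9, H11.
Run set: A6, D9, H7, H11 (4 run).
All dirty formula cells ended up running.
The important point: the flipped condition pulls in fresh nodes; A6, H7 run for the first time.

Initial pass — values computed on the first demand:
  H11 = MAX(-9, -2) = -2
  D9 = IF(D2=0: D2=-2 -> else branch H11) = -2

Second demand — change propagation:
  H11: re-runs because D2 -2->0; new result 0.
  A6: newly demanded (no cache) — executes and yields 0.
  H7: newly demanded (no cache) — executes and yields 0.
  D9: re-runs because D2 -2->0; H11 -2->0; new result 0.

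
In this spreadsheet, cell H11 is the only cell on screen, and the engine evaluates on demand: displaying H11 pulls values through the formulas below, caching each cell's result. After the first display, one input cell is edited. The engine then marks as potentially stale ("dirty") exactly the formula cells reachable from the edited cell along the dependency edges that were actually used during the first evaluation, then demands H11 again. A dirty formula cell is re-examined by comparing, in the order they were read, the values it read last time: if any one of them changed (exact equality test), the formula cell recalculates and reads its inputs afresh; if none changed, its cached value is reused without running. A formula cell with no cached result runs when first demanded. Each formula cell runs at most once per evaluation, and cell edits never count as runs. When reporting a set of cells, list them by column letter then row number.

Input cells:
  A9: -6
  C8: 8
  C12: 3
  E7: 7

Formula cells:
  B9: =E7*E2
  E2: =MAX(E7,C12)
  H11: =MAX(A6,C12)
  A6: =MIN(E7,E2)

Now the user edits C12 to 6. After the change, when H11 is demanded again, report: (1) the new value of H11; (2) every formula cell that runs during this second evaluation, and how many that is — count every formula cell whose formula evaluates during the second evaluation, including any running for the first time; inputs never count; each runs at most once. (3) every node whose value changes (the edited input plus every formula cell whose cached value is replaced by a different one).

H11 now evaluates to 7.
Run set: E2, H11 (2 run).
Changed values: C12.
The important point: at A6 every value read last time is unchanged, so the dirty flag clears without a run.

Initial pass — values computed on the first demand:
  E2 = MAX(7, 3) = 7
  A6 = MIN(7, 7) = 7
  H11 = MAX(7, 3) = 7

Second demand — change propagation:
  E2: re-runs because C12 3->6; new result 7 (unchanged).
  A6: re-examined; everything it read last time is the same (E7 unchanged, E2 unchanged) — cache 7 kept, no run.
  H11: re-runs because C12 3->6; new result 7 (unchanged).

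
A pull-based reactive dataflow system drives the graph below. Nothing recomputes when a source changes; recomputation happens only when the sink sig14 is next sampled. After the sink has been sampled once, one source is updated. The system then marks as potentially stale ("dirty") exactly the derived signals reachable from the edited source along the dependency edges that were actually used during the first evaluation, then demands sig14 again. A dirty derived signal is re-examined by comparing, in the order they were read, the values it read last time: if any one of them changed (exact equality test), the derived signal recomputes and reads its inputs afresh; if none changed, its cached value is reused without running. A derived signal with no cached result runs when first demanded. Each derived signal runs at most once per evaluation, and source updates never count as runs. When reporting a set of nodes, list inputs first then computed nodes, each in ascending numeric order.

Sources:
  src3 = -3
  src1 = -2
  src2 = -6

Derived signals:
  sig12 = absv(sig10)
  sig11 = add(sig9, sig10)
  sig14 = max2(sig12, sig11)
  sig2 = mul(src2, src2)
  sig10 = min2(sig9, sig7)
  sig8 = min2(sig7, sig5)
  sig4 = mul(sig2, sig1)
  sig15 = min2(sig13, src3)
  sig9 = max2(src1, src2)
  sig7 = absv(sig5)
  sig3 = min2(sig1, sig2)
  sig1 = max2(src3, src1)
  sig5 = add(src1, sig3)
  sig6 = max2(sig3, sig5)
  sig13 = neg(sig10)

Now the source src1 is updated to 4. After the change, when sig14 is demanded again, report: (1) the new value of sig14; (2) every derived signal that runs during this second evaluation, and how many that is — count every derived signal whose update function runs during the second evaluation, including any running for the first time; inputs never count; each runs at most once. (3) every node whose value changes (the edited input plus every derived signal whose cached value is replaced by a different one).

New value of sig14: 8.
Derived signals that run: sig1, sig3, sig5, sig7, sig9, sig10, sig11, sig12, sig14 — 9 in total.
Values that change: src1, sig1, sig3, sig5, sig7, sig9, sig10, sig11, sig12, sig14.

First evaluation (everything demanded from the output):
  sig1 = max2(-3, -2) = -2
  sig2 = mul(-6, -6) = 36
  sig3 = min2(-2, 36) = -2
  sig5 = add(-2, -2) = -4
  sig7 = absv(-4) = 4
  sig9 = max2(-2, -6) = -2
  sig10 = min2(-2, 4) = -2
  sig11 = add(-2, -2) = -4
  sig12 = absv(-2) = 2
  sig14 = max2(2, -4) = 2

Propagation after the edit:
  sig1: runs — src1 -2->4; result 4.
  sig3: runs — sig1 -2->4; result 4.
  sig5: runs — src1 -2->4; sig3 -2->4; result 8.
  sig7: runs — sig5 -4->8; result 8.
  sig9: runs — src1 -2->4; result 4.
  sig10: runs — sig9 -2->4; sig7 4->8; result 4.
  sig11: runs — sig9 -2->4; sig10 -2->4; result 8.
  sig12: runs — sig10 -2->4; result 4.
  sig14: runs — sig12 2->4; sig11 -4->8; result 8.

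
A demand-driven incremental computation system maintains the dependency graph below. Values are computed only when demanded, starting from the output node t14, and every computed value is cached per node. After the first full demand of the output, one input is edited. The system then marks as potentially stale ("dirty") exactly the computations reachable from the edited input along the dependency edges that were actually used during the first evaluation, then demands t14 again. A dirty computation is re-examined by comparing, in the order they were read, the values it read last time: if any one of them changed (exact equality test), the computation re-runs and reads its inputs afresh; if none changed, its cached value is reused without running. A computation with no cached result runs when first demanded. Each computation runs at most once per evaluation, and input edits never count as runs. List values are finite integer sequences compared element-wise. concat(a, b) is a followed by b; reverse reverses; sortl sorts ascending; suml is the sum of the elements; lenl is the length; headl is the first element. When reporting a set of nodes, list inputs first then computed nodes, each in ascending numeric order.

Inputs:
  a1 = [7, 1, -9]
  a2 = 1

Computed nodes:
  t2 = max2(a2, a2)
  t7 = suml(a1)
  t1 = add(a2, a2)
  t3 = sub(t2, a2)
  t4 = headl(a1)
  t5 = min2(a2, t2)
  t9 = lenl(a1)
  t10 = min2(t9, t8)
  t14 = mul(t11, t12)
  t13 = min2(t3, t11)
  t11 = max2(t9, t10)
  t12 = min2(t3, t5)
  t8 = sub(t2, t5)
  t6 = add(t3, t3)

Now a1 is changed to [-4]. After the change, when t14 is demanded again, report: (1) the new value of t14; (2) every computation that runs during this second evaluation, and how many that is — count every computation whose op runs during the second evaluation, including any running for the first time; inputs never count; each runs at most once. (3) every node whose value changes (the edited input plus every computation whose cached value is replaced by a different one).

New value of t14: 0.
Computations that run: t9, t10, t11, t14 — 4 in total.
Values that change: a1, t9, t11.

First evaluation (everything demanded from the output):
  t2 = max2(1, 1) = 1
  t3 = sub(1, 1) = 0
  t5 = min2(1, 1) = 1
  t8 = sub(1, 1) = 0
  t9 = lenl([7, 1, -9]) = 3
  t10 = min2(3, 0) = 0
  t11 = max2(3, 0) = 3
  t12 = min2(0, 1) = 0
  t14 = mul(3, 0) = 0

Propagation after the edit:
  t9: runs — a1 [7, 1, -9]->[-4]; result 1.
  t10: runs — t9 3->1; result 0 (same value as before).
  t11: runs — t9 3->1; result 1.
  t14: runs — t11 3->1; result 0 (same value as before).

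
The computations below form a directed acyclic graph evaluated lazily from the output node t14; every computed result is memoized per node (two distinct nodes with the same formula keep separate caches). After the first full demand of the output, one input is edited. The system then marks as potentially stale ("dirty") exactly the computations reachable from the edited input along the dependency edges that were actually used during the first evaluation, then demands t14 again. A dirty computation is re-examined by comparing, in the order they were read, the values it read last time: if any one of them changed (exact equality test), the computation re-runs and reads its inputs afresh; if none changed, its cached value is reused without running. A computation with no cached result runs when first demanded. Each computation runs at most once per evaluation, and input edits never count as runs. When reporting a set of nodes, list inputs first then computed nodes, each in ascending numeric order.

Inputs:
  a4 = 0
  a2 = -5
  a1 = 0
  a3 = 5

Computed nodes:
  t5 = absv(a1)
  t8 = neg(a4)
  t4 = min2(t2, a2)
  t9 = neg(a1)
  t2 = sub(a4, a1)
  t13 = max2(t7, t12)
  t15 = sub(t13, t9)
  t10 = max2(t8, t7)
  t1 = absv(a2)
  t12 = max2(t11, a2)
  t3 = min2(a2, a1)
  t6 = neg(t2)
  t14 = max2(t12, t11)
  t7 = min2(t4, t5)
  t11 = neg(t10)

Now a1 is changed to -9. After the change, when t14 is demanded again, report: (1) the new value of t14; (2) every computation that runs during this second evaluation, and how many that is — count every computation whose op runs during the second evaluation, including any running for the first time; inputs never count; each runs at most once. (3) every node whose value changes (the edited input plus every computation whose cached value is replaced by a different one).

First demand of the output computes:
  t2 = sub(0, 0) = 0
  t4 = min2(0, -5) = -5
  t5 = absv(0) = 0
  t7 = min2(-5, 0) = -5
  t8 = neg(0) = 0
  t10 = max2(0, -5) = 0
  t11 = neg(0) = 0
  t12 = max2(0, -5) = 0
  t14 = max2(0, 0) = 0

After the edit, cleaning proceeds:
  t2: a read changed (a1 0->-9) — executes, giving 9.
  t4: a read changed (t2 0->9) — executes, giving -5 — identical to its old value.
  t5: a read changed (a1 0->-9) — executes, giving 9.
  t7: a read changed (t5 0->9) — executes, giving -5 — identical to its old value.
  t10: dirty, but its reads are unchanged (t8 unchanged, t7 unchanged); cached 0 stands.
  t11: dirty, but its reads are unchanged (t10 unchanged); cached 0 stands.
  t12: dirty, but its reads are unchanged (t11 unchanged, a2 unchanged); cached 0 stands.
  t14: dirty, but its reads are unchanged (t12 unchanged, t11 unchanged); cached 0 stands.

Note where the cutoff bites: t10 is checked, finds nothing changed, and keeps its cache.

Demanding t14 again yields 0.
4 computations run: t2, t4, t5, t7.
The nodes whose values change: a1, t2, t5.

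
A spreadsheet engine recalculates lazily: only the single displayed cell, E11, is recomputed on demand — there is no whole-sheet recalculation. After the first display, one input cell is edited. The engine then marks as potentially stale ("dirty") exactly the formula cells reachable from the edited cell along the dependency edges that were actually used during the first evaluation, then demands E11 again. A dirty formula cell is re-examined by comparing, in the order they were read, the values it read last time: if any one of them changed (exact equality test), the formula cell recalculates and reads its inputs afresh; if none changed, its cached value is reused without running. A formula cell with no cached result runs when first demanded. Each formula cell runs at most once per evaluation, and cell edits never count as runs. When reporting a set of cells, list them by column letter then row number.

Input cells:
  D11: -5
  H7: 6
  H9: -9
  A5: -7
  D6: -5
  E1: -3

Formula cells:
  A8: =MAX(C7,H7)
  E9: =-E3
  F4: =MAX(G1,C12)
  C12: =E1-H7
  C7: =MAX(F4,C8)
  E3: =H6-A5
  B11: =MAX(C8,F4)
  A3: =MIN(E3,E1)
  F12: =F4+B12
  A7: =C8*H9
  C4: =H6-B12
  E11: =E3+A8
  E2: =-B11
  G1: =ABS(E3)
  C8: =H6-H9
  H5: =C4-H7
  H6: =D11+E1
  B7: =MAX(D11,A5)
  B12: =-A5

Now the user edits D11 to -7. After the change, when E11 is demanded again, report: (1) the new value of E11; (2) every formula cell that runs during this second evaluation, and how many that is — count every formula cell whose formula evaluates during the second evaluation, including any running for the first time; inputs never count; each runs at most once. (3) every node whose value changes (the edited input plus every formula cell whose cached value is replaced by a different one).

New value of E11: 3.
Formula cells that run: A8, C7, C8, E3, E11, F4, G1, H6 — 8 in total.
Values that change: C7, C8, D11, E3, E11, F4, G1, H6.

First evaluation (everything demanded from the output):
  C12 = -3 - 6 = -9
  H6 = -5 + -3 = -8
  C8 = -8 - -9 = 1
  E3 = -8 - -7 = -1
  G1 = ABS(-1) = 1
  F4 = MAX(1, -9) = 1
  C7 = MAX(1, 1) = 1
  A8 = MAX(1, 6) = 6
  E11 = -1 + 6 = 5

Propagation after the edit:
  H6: runs — D11 -5->-7; result -10.
  C8: runs — H6 -8->-10; result -1.
  E3: runs — H6 -8->-10; result -3.
  G1: runs — E3 -1->-3; result 3.
  F4: runs — G1 1->3; result 3.
  C7: runs — F4 1->3; C8 1->-1; result 3.
  A8: runs — C7 1->3; result 6 (same value as before).
  E11: runs — E3 -1->-3; result 3.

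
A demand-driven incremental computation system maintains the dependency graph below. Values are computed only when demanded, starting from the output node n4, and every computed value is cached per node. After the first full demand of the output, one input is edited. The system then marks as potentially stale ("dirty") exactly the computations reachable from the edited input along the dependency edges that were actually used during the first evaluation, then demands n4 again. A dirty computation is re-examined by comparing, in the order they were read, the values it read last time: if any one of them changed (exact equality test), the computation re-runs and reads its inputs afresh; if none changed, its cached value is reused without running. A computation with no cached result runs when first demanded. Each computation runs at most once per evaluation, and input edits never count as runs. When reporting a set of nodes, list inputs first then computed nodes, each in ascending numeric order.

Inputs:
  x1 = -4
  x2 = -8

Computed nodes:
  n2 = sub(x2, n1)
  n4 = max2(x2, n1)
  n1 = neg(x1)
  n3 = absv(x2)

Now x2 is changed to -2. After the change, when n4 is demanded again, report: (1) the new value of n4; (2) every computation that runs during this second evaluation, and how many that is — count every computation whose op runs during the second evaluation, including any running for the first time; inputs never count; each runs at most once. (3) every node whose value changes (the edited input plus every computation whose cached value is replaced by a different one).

New value of n4: 4.
Computations that run: n4 — 1 in total.
Values that change: x2.

First evaluation (everything demanded from the output):
  n1 = neg(-4) = 4
  n4 = max2(-8, 4) = 4

Propagation after the edit:
  n4: runs — x2 -8->-2; result 4 (same value as before).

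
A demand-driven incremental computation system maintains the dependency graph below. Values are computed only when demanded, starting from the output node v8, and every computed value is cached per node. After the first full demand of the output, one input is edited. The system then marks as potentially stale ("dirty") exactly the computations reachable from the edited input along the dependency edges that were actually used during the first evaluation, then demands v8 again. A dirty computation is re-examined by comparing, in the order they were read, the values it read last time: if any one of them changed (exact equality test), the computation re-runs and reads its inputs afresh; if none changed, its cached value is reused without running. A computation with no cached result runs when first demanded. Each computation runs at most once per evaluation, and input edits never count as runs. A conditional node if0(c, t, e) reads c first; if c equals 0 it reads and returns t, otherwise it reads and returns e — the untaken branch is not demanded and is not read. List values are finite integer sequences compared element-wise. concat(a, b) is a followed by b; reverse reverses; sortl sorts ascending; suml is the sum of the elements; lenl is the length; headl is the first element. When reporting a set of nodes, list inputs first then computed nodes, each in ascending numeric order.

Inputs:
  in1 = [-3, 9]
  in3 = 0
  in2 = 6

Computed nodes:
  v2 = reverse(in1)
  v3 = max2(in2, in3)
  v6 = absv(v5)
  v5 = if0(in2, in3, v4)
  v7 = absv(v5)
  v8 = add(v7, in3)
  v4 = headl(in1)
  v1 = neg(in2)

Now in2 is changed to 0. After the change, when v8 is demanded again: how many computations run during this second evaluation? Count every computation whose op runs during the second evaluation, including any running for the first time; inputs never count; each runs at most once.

Computations that run: v5, v7, v8 — 3 in total.

First evaluation (everything demanded from the output):
  v4 = headl([-3, 9]) = -3
  v5 = if0(in2=6 -> else branch v4) = -3
  v7 = absv(-3) = 3
  v8 = add(3, 0) = 3

Propagation after the edit:
  v5: runs — in2 6->0; result 0.
  v7: runs — v5 -3->0; result 0.
  v8: runs — v7 3->0; result 0.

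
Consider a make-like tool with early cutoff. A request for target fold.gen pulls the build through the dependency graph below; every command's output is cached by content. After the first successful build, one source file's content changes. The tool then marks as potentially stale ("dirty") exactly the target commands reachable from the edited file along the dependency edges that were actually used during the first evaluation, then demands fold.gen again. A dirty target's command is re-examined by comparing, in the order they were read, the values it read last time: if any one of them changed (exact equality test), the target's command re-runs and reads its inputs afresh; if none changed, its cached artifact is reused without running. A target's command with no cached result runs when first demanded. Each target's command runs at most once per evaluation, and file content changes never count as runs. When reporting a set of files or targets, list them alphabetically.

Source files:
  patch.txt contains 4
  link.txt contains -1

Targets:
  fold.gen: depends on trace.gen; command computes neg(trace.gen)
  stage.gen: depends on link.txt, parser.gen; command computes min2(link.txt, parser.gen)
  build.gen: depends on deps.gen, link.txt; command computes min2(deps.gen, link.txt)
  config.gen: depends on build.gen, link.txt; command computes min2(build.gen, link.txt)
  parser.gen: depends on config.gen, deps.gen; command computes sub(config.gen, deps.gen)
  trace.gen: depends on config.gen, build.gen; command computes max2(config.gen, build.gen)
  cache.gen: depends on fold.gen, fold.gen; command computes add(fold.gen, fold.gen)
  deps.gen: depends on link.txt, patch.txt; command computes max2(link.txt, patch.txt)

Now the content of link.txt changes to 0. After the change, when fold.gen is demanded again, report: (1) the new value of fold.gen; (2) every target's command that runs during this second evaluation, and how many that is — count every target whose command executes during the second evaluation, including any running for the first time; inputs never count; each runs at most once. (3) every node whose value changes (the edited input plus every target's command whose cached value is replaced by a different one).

First demand of the output computes:
  deps.gen = max2(-1, 4) = 4
  build.gen = min2(4, -1) = -1
  config.gen = min2(-1, -1) = -1
  trace.gen = max2(-1, -1) = -1
  fold.gen = neg(-1) = 1

After the edit, cleaning proceeds:
  deps.gen: a read changed (link.txt -1->0) — executes, giving 4 — identical to its old value.
  build.gen: a read changed (link.txt -1->0) — executes, giving 0.
  config.gen: a read changed (build.gen -1->0; link.txt -1->0) — executes, giving 0.
  trace.gen: a read changed (config.gen -1->0; build.gen -1->0) — executes, giving 0.
  fold.gen: a read changed (trace.gen -1->0) — executes, giving 0.

Demanding fold.gen again yields 0.
5 target commands run: build.gen, config.gen, deps.gen, fold.gen, trace.gen.
The nodes whose values change: build.gen, config.gen, fold.gen, link.txt, trace.gen.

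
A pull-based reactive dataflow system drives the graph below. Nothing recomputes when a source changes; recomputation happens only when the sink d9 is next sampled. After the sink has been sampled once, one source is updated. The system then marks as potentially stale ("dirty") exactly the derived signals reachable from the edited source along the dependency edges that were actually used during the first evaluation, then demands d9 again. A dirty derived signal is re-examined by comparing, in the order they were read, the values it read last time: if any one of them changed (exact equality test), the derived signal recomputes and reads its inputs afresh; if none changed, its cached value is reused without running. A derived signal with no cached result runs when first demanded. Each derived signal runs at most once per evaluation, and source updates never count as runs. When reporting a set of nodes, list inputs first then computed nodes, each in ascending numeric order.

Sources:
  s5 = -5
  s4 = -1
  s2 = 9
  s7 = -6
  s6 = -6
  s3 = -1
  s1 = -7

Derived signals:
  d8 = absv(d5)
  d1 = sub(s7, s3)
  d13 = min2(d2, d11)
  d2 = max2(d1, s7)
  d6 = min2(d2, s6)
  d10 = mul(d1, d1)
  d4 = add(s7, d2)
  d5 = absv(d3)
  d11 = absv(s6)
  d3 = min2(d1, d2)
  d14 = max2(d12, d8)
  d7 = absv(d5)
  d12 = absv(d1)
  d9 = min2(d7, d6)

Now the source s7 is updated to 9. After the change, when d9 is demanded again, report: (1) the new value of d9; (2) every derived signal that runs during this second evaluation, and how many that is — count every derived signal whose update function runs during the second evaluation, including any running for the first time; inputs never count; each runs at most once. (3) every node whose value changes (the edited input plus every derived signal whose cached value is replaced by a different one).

First evaluation (everything demanded from the output):
  d1 = sub(-6, -1) = -5
  d2 = max2(-5, -6) = -5
  d3 = min2(-5, -5) = -5
  d5 = absv(-5) = 5
  d6 = min2(-5, -6) = -6
  d7 = absv(5) = 5
  d9 = min2(5, -6) = -6

Propagation after the edit:
  d1: runs — s7 -6->9; result 10.
  d2: runs — d1 -5->10; s7 -6->9; result 10.
  d3: runs — d1 -5->10; d2 -5->10; result 10.
  d5: runs — d3 -5->10; result 10.
  d6: runs — d2 -5->10; result -6 (same value as before).
  d7: runs — d5 5->10; result 10.
  d9: runs — d7 5->10; result -6 (same value as before).

New value of d9: -6.
Derived signals that run: d1, d2, d3, d5, d6, d7, d9 — 7 in total.
Values that change: s7, d1, d2, d3, d5, d7.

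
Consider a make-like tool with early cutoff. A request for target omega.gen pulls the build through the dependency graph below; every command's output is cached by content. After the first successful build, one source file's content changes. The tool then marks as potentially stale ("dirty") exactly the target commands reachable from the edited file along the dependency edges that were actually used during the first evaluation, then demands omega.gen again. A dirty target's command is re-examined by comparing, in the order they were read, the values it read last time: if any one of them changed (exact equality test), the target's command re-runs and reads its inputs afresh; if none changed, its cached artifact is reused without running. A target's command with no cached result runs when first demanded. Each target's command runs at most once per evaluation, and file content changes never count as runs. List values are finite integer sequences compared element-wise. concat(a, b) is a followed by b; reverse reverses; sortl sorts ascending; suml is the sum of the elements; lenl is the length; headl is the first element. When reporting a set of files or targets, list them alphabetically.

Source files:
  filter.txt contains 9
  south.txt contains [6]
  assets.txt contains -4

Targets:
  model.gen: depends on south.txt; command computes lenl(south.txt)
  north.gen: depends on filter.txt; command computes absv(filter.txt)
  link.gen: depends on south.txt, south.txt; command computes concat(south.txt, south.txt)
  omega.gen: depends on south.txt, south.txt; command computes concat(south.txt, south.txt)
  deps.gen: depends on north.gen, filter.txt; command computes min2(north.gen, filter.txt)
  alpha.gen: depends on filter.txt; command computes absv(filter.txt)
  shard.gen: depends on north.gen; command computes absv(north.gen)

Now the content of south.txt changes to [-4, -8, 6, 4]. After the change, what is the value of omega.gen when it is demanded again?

Demanding omega.gen again yields [-4, -8, 6, 4, -4, -8, 6, 4].

First demand of the output computes:
  omega.gen = concat([6], [6]) = [6, 6]

After the edit, cleaning proceeds:
  omega.gen: a read changed (south.txt [6]->[-4, -8, 6, 4]; south.txt [6]->[-4, -8, 6, 4]) — executes, giving [-4, -8, 6, 4, -4, -8, 6, 4].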